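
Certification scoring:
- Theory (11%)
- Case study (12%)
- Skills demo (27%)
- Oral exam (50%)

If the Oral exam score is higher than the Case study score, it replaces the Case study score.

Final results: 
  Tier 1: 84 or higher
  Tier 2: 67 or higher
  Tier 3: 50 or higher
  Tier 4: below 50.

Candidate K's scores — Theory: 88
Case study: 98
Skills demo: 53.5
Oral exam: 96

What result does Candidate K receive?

Oral exam (96) ≤ Case study (98), so Case study stays at 98.
Weighted total:
  Theory 88 × 0.11 = 9.68
  Case study 98 × 0.12 = 11.76
  Skills demo 53.5 × 0.27 = 14.445
  Oral exam 96 × 0.5 = 48
Sum = 83.885
83.885 is ≥ 67 and < 84 → Tier 2

Tier 2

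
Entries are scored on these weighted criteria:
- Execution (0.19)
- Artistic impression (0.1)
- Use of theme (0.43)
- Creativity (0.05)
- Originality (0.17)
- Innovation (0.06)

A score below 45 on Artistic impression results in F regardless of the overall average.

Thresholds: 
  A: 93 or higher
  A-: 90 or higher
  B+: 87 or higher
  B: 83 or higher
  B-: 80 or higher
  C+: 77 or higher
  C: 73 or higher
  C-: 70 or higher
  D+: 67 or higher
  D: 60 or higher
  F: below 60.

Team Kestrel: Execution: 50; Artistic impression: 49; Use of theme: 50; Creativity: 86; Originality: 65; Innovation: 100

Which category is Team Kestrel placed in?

Artistic impression score 49 ≥ 45: minimum met.
Weighted total:
  Execution 50 × 0.19 = 9.5
  Artistic impression 49 × 0.1 = 4.9
  Use of theme 50 × 0.43 = 21.5
  Creativity 86 × 0.05 = 4.3
  Originality 65 × 0.17 = 11.05
  Innovation 100 × 0.06 = 6
Sum = 57.25
57.25 < 60 → F

F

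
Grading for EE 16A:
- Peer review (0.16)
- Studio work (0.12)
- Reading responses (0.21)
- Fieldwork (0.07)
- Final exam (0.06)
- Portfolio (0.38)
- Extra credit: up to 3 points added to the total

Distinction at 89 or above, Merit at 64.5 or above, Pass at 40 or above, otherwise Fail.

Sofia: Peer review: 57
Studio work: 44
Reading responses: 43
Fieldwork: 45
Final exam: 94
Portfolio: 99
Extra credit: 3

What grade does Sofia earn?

Merit

Weighted total:
  Peer review 57 × 0.16 = 9.12
  Studio work 44 × 0.12 = 5.28
  Reading responses 43 × 0.21 = 9.03
  Fieldwork 45 × 0.07 = 3.15
  Final exam 94 × 0.06 = 5.64
  Portfolio 99 × 0.38 = 37.62
Sum = 69.84
Extra credit: 69.84 + 3 = 72.84
72.84 is ≥ 64.5 and < 89 → Merit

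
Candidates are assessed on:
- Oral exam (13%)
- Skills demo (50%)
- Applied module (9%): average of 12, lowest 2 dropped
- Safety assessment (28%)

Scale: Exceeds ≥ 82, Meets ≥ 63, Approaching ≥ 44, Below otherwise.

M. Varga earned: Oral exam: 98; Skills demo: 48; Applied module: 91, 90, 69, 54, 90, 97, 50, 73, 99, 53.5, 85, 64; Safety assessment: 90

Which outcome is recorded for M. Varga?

Meets

Applied module: drop 50, 53.5 → average of remaining 10 = 812/10 = 81.2
Weighted total:
  Oral exam 98 × 0.13 = 12.74
  Skills demo 48 × 0.5 = 24
  Applied module 81.2 × 0.09 = 7.308
  Safety assessment 90 × 0.28 = 25.2
Sum = 69.248
69.248 is ≥ 63 and < 82 → Meets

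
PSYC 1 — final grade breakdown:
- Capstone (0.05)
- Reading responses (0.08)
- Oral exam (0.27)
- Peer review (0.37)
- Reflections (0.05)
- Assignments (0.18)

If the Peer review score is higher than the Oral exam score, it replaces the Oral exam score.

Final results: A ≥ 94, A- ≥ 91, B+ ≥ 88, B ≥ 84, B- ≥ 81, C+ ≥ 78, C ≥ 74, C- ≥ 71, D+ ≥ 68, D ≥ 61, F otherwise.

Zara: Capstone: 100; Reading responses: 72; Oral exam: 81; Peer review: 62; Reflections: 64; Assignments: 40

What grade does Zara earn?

D

Peer review (62) ≤ Oral exam (81), so Oral exam stays at 81.
Weighted total:
  Capstone 100 × 0.05 = 5
  Reading responses 72 × 0.08 = 5.76
  Oral exam 81 × 0.27 = 21.87
  Peer review 62 × 0.37 = 22.94
  Reflections 64 × 0.05 = 3.2
  Assignments 40 × 0.18 = 7.2
Sum = 65.97
65.97 is ≥ 61 and < 68 → D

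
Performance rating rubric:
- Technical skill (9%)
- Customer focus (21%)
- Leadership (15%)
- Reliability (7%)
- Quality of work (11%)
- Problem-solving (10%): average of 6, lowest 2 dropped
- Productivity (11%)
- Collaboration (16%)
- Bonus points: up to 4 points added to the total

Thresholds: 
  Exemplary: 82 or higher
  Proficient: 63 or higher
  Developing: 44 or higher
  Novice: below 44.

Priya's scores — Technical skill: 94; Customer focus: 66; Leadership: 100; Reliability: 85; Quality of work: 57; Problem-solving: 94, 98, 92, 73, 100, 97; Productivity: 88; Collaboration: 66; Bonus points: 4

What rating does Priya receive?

Problem-solving: drop 73, 92 → average of remaining 4 = 389/4 = 97.25
Weighted total:
  Technical skill 94 × 0.09 = 8.46
  Customer focus 66 × 0.21 = 13.86
  Leadership 100 × 0.15 = 15
  Reliability 85 × 0.07 = 5.95
  Quality of work 57 × 0.11 = 6.27
  Problem-solving 97.25 × 0.1 = 9.725
  Productivity 88 × 0.11 = 9.68
  Collaboration 66 × 0.16 = 10.56
Sum = 79.505
Bonus points: 79.505 + 4 = 83.505
83.505 ≥ 82 → Exemplary

Exemplary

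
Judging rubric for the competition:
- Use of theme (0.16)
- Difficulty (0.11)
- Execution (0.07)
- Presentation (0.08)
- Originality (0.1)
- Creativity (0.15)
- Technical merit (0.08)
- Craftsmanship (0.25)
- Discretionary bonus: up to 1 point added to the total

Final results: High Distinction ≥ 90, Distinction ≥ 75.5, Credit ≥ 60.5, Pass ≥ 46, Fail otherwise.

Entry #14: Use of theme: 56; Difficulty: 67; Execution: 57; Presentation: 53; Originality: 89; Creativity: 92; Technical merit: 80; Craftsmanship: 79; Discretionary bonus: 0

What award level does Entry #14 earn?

Weighted total:
  Use of theme 56 × 0.16 = 8.96
  Difficulty 67 × 0.11 = 7.37
  Execution 57 × 0.07 = 3.99
  Presentation 53 × 0.08 = 4.24
  Originality 89 × 0.1 = 8.9
  Creativity 92 × 0.15 = 13.8
  Technical merit 80 × 0.08 = 6.4
  Craftsmanship 79 × 0.25 = 19.75
Sum = 73.41
Discretionary bonus: 73.41 + 0 = 73.41
73.41 is ≥ 60.5 and < 75.5 → Credit

Credit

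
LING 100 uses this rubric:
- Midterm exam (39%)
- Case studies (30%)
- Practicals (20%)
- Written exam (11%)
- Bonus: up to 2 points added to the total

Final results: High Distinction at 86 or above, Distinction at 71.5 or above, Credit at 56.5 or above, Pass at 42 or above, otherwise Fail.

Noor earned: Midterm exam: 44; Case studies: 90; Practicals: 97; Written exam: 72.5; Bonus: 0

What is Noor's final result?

Weighted total:
  Midterm exam 44 × 0.39 = 17.16
  Case studies 90 × 0.3 = 27
  Practicals 97 × 0.2 = 19.4
  Written exam 72.5 × 0.11 = 7.975
Sum = 71.535
Bonus: 71.535 + 0 = 71.535
71.535 is ≥ 71.5 and < 86 → Distinction

Distinction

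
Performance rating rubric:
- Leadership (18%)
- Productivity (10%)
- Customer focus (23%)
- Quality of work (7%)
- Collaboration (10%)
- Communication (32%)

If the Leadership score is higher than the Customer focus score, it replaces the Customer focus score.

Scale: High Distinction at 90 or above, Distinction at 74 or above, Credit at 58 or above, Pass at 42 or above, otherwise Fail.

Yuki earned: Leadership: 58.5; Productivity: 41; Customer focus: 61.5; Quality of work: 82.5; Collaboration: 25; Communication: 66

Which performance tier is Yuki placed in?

Leadership (58.5) ≤ Customer focus (61.5), so Customer focus stays at 61.5.
Weighted total:
  Leadership 58.5 × 0.18 = 10.53
  Productivity 41 × 0.1 = 4.1
  Customer focus 61.5 × 0.23 = 14.145
  Quality of work 82.5 × 0.07 = 5.775
  Collaboration 25 × 0.1 = 2.5
  Communication 66 × 0.32 = 21.12
Sum = 58.17
58.17 is ≥ 58 and < 74 → Credit

Credit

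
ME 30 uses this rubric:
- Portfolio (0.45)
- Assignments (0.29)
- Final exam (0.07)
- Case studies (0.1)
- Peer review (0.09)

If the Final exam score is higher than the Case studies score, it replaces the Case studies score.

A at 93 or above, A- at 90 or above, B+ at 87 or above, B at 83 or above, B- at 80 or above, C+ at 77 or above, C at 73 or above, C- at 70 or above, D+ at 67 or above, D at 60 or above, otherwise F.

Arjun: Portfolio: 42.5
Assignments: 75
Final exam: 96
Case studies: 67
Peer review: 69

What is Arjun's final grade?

D

Final exam (96) > Case studies (67), so Case studies counts as 96.
Weighted total:
  Portfolio 42.5 × 0.45 = 19.125
  Assignments 75 × 0.29 = 21.75
  Final exam 96 × 0.07 = 6.72
  Case studies 96 × 0.1 = 9.6
  Peer review 69 × 0.09 = 6.21
Sum = 63.405
63.405 is ≥ 60 and < 67 → D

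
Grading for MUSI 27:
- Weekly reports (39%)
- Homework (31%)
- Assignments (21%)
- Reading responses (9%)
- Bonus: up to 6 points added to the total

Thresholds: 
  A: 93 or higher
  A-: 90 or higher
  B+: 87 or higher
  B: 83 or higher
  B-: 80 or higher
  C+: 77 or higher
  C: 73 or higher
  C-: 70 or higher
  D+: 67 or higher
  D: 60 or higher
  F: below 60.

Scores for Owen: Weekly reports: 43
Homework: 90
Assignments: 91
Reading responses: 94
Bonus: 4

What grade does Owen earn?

Weighted total:
  Weekly reports 43 × 0.39 = 16.77
  Homework 90 × 0.31 = 27.9
  Assignments 91 × 0.21 = 19.11
  Reading responses 94 × 0.09 = 8.46
Sum = 72.24
Bonus: 72.24 + 4 = 76.24
76.24 is ≥ 73 and < 77 → C

C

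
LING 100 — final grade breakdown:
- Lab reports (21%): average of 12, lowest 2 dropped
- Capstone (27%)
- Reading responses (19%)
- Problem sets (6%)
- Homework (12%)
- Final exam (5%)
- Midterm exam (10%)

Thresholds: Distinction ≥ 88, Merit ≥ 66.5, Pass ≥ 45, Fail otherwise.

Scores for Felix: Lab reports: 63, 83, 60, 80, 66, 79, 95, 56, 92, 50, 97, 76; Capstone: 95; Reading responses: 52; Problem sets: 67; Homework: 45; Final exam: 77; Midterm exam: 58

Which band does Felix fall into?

Merit

Lab reports: drop 50, 56 → average of remaining 10 = 791/10 = 79.1
Weighted total:
  Lab reports 79.1 × 0.21 = 16.611
  Capstone 95 × 0.27 = 25.65
  Reading responses 52 × 0.19 = 9.88
  Problem sets 67 × 0.06 = 4.02
  Homework 45 × 0.12 = 5.4
  Final exam 77 × 0.05 = 3.85
  Midterm exam 58 × 0.1 = 5.8
Sum = 71.211
71.211 is ≥ 66.5 and < 88 → Merit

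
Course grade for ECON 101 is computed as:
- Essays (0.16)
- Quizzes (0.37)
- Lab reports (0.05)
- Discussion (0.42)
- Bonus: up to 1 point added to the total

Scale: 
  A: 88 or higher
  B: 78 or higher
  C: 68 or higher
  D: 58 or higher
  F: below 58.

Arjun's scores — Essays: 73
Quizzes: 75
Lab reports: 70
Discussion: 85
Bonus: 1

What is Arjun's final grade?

Weighted total:
  Essays 73 × 0.16 = 11.68
  Quizzes 75 × 0.37 = 27.75
  Lab reports 70 × 0.05 = 3.5
  Discussion 85 × 0.42 = 35.7
Sum = 78.63
Bonus: 78.63 + 1 = 79.63
79.63 is ≥ 78 and < 88 → B

B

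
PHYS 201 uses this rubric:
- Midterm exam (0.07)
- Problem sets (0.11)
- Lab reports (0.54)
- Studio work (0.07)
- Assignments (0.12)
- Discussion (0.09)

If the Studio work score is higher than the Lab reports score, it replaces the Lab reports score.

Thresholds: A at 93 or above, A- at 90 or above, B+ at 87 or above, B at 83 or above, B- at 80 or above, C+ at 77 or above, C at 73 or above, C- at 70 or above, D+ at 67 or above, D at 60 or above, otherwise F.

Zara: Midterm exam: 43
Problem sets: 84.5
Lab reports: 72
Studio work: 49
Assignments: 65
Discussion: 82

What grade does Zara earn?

D+

Studio work (49) ≤ Lab reports (72), so Lab reports stays at 72.
Weighted total:
  Midterm exam 43 × 0.07 = 3.01
  Problem sets 84.5 × 0.11 = 9.295
  Lab reports 72 × 0.54 = 38.88
  Studio work 49 × 0.07 = 3.43
  Assignments 65 × 0.12 = 7.8
  Discussion 82 × 0.09 = 7.38
Sum = 69.795
69.795 is ≥ 67 and < 70 → D+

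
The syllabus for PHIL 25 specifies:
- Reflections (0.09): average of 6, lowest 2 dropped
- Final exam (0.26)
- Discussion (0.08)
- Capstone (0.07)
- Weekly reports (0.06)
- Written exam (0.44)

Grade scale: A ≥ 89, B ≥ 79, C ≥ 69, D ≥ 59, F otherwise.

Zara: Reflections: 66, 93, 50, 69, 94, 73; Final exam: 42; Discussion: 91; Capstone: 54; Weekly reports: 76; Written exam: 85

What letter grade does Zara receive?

C

Reflections: drop 50, 66 → average of remaining 4 = 329/4 = 82.25
Weighted total:
  Reflections 82.25 × 0.09 = 7.4025
  Final exam 42 × 0.26 = 10.92
  Discussion 91 × 0.08 = 7.28
  Capstone 54 × 0.07 = 3.78
  Weekly reports 76 × 0.06 = 4.56
  Written exam 85 × 0.44 = 37.4
Sum = 71.3425
71.3425 is ≥ 69 and < 79 → C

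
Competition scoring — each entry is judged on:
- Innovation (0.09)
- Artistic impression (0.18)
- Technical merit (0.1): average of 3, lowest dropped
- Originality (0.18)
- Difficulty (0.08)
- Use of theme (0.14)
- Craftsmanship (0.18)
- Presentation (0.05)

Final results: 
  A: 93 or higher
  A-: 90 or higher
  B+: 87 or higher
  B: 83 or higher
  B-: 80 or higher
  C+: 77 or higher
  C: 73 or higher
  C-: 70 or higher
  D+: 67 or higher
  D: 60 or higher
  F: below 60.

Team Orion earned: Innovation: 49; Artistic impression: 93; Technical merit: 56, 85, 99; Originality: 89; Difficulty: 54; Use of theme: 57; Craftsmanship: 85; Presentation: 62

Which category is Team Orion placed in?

C+

Technical merit: drop 56 → average of remaining 2 = 184/2 = 92
Weighted total:
  Innovation 49 × 0.09 = 4.41
  Artistic impression 93 × 0.18 = 16.74
  Technical merit 92 × 0.1 = 9.2
  Originality 89 × 0.18 = 16.02
  Difficulty 54 × 0.08 = 4.32
  Use of theme 57 × 0.14 = 7.98
  Craftsmanship 85 × 0.18 = 15.3
  Presentation 62 × 0.05 = 3.1
Sum = 77.07
77.07 is ≥ 77 and < 80 → C+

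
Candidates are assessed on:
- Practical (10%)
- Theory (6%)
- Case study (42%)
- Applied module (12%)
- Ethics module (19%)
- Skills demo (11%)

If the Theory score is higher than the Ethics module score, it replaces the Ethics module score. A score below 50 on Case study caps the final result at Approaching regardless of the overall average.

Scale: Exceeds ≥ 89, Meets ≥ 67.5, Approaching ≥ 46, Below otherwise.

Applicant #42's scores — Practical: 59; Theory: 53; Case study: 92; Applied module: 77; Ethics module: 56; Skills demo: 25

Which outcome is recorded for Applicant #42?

Meets

Theory (53) ≤ Ethics module (56), so Ethics module stays at 56.
Case study score 92 ≥ 50: minimum met.
Weighted total:
  Practical 59 × 0.1 = 5.9
  Theory 53 × 0.06 = 3.18
  Case study 92 × 0.42 = 38.64
  Applied module 77 × 0.12 = 9.24
  Ethics module 56 × 0.19 = 10.64
  Skills demo 25 × 0.11 = 2.75
Sum = 70.35
70.35 is ≥ 67.5 and < 89 → Meets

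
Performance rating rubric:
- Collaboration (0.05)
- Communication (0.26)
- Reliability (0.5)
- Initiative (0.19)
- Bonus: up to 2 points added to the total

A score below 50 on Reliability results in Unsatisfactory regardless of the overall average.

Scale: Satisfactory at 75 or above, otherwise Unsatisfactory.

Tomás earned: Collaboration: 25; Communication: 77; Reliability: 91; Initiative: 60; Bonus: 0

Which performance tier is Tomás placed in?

Satisfactory

Reliability score 91 ≥ 50: minimum met.
Weighted total:
  Collaboration 25 × 0.05 = 1.25
  Communication 77 × 0.26 = 20.02
  Reliability 91 × 0.5 = 45.5
  Initiative 60 × 0.19 = 11.4
Sum = 78.17
Bonus: 78.17 + 0 = 78.17
78.17 ≥ 75 → Satisfactory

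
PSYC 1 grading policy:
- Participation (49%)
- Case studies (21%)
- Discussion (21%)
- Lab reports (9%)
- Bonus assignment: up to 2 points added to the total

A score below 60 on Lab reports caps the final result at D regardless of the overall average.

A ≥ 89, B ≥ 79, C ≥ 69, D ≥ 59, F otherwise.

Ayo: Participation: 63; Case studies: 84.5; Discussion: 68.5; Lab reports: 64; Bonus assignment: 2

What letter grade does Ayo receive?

C

Lab reports score 64 ≥ 60: minimum met.
Weighted total:
  Participation 63 × 0.49 = 30.87
  Case studies 84.5 × 0.21 = 17.745
  Discussion 68.5 × 0.21 = 14.385
  Lab reports 64 × 0.09 = 5.76
Sum = 68.76
Bonus assignment: 68.76 + 2 = 70.76
70.76 is ≥ 69 and < 79 → C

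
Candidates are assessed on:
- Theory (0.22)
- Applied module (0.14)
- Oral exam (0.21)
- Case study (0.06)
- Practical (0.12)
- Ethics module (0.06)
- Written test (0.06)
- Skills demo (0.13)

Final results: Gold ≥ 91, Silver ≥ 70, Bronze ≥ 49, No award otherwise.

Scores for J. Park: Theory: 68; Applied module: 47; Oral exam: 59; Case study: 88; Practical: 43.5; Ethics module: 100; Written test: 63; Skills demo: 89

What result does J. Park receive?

Bronze

Weighted total:
  Theory 68 × 0.22 = 14.96
  Applied module 47 × 0.14 = 6.58
  Oral exam 59 × 0.21 = 12.39
  Case study 88 × 0.06 = 5.28
  Practical 43.5 × 0.12 = 5.22
  Ethics module 100 × 0.06 = 6
  Written test 63 × 0.06 = 3.78
  Skills demo 89 × 0.13 = 11.57
Sum = 65.78
65.78 is ≥ 49 and < 70 → Bronze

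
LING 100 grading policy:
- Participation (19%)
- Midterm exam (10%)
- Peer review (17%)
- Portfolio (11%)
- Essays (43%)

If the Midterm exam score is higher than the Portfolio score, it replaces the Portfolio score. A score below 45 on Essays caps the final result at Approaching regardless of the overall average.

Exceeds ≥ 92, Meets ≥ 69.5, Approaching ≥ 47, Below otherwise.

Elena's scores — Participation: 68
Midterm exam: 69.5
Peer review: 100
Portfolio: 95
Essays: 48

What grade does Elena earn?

Midterm exam (69.5) ≤ Portfolio (95), so Portfolio stays at 95.
Essays score 48 ≥ 45: minimum met.
Weighted total:
  Participation 68 × 0.19 = 12.92
  Midterm exam 69.5 × 0.1 = 6.95
  Peer review 100 × 0.17 = 17
  Portfolio 95 × 0.11 = 10.45
  Essays 48 × 0.43 = 20.64
Sum = 67.96
67.96 is ≥ 47 and < 69.5 → Approaching

Approaching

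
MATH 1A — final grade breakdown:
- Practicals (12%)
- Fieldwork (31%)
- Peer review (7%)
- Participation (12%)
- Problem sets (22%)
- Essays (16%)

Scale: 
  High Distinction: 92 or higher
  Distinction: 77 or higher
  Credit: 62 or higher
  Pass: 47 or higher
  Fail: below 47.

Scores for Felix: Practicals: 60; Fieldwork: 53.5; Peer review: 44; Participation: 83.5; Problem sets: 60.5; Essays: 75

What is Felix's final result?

Credit

Weighted total:
  Practicals 60 × 0.12 = 7.2
  Fieldwork 53.5 × 0.31 = 16.585
  Peer review 44 × 0.07 = 3.08
  Participation 83.5 × 0.12 = 10.02
  Problem sets 60.5 × 0.22 = 13.31
  Essays 75 × 0.16 = 12
Sum = 62.195
62.195 is ≥ 62 and < 77 → Credit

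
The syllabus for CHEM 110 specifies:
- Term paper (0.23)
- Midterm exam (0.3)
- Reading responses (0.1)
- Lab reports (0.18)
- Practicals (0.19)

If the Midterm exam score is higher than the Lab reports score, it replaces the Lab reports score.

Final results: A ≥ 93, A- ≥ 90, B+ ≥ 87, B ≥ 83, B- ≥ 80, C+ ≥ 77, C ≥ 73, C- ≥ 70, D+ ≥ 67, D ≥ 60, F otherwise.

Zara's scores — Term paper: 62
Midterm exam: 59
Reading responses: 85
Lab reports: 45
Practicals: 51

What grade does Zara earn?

Midterm exam (59) > Lab reports (45), so Lab reports counts as 59.
Weighted total:
  Term paper 62 × 0.23 = 14.26
  Midterm exam 59 × 0.3 = 17.7
  Reading responses 85 × 0.1 = 8.5
  Lab reports 59 × 0.18 = 10.62
  Practicals 51 × 0.19 = 9.69
Sum = 60.77
60.77 is ≥ 60 and < 67 → D

D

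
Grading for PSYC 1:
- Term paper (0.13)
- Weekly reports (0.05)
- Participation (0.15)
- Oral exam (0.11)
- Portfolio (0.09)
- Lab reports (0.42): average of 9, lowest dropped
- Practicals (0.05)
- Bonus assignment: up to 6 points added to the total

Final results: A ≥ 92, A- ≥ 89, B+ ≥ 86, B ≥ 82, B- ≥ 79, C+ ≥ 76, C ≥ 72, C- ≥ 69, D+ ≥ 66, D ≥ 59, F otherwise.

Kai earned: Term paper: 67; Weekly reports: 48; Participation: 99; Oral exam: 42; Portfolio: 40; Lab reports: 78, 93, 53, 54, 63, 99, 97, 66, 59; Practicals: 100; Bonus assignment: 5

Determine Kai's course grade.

Lab reports: drop 53 → average of remaining 8 = 609/8 = 76.125
Weighted total:
  Term paper 67 × 0.13 = 8.71
  Weekly reports 48 × 0.05 = 2.4
  Participation 99 × 0.15 = 14.85
  Oral exam 42 × 0.11 = 4.62
  Portfolio 40 × 0.09 = 3.6
  Lab reports 76.125 × 0.42 = 31.9725
  Practicals 100 × 0.05 = 5
Sum = 71.1525
Bonus assignment: 71.1525 + 5 = 76.1525
76.1525 is ≥ 76 and < 79 → C+

C+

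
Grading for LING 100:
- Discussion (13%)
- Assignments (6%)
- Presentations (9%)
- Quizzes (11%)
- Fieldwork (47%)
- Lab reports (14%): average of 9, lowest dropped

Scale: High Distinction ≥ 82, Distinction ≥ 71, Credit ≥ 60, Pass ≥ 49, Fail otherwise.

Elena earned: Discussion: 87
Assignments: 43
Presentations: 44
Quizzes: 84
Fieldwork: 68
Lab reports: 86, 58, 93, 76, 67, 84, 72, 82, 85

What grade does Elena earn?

Credit

Lab reports: drop 58 → average of remaining 8 = 645/8 = 80.625
Weighted total:
  Discussion 87 × 0.13 = 11.31
  Assignments 43 × 0.06 = 2.58
  Presentations 44 × 0.09 = 3.96
  Quizzes 84 × 0.11 = 9.24
  Fieldwork 68 × 0.47 = 31.96
  Lab reports 80.625 × 0.14 = 11.2875
Sum = 70.3375
70.3375 is ≥ 60 and < 71 → Credit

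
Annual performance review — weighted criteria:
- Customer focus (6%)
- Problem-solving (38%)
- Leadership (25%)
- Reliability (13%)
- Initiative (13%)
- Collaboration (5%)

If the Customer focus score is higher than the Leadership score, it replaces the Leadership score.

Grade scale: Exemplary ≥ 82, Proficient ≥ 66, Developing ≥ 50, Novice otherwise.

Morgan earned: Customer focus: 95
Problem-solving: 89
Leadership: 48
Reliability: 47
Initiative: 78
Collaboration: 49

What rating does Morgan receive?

Customer focus (95) > Leadership (48), so Leadership counts as 95.
Weighted total:
  Customer focus 95 × 0.06 = 5.7
  Problem-solving 89 × 0.38 = 33.82
  Leadership 95 × 0.25 = 23.75
  Reliability 47 × 0.13 = 6.11
  Initiative 78 × 0.13 = 10.14
  Collaboration 49 × 0.05 = 2.45
Sum = 81.97
81.97 is ≥ 66 and < 82 → Proficient

Proficient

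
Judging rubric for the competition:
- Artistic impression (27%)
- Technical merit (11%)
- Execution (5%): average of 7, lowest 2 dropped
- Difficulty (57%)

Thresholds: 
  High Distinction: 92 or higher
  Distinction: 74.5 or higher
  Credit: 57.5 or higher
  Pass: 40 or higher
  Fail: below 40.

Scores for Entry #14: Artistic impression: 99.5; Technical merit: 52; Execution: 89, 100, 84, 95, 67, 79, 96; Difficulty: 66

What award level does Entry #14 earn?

Execution: drop 67, 79 → average of remaining 5 = 464/5 = 92.8
Weighted total:
  Artistic impression 99.5 × 0.27 = 26.865
  Technical merit 52 × 0.11 = 5.72
  Execution 92.8 × 0.05 = 4.64
  Difficulty 66 × 0.57 = 37.62
Sum = 74.845
74.845 is ≥ 74.5 and < 92 → Distinction

Distinction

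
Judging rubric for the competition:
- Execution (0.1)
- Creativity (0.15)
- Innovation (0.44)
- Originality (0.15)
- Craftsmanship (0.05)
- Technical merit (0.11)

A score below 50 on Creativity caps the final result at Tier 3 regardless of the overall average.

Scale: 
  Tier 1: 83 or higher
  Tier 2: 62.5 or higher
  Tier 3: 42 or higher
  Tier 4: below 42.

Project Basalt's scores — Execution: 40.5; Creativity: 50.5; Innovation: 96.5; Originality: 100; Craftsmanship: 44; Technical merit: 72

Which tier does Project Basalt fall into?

Tier 2

Creativity score 50.5 ≥ 50: minimum met.
Weighted total:
  Execution 40.5 × 0.1 = 4.05
  Creativity 50.5 × 0.15 = 7.575
  Innovation 96.5 × 0.44 = 42.46
  Originality 100 × 0.15 = 15
  Craftsmanship 44 × 0.05 = 2.2
  Technical merit 72 × 0.11 = 7.92
Sum = 79.205
79.205 is ≥ 62.5 and < 83 → Tier 2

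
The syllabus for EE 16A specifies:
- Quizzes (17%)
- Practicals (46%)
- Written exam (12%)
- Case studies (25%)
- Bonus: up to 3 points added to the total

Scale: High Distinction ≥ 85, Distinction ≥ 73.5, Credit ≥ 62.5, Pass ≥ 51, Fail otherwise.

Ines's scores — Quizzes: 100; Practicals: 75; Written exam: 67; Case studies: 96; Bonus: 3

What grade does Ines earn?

Weighted total:
  Quizzes 100 × 0.17 = 17
  Practicals 75 × 0.46 = 34.5
  Written exam 67 × 0.12 = 8.04
  Case studies 96 × 0.25 = 24
Sum = 83.54
Bonus: 83.54 + 3 = 86.54
86.54 ≥ 85 → High Distinction

High Distinction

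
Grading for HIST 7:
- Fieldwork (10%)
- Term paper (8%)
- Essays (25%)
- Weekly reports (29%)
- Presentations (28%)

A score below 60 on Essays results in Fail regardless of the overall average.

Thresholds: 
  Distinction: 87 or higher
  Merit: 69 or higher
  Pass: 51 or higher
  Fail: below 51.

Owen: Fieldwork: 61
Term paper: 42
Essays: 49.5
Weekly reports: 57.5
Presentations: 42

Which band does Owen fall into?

Fail

Essays score 49.5 < 60: minimum not met.
Weighted total:
  Fieldwork 61 × 0.1 = 6.1
  Term paper 42 × 0.08 = 3.36
  Essays 49.5 × 0.25 = 12.375
  Weekly reports 57.5 × 0.29 = 16.675
  Presentations 42 × 0.28 = 11.76
Sum = 50.27
Because the Essays minimum was not met, the result is Fail.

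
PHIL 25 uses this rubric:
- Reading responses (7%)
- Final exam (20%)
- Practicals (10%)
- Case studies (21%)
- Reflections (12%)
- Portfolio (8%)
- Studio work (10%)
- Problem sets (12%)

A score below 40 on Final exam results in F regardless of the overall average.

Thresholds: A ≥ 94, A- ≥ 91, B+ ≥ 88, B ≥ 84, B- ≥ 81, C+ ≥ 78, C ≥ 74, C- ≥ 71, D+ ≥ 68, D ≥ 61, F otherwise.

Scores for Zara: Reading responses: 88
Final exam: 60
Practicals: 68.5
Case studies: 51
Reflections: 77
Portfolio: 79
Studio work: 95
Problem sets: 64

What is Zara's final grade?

D+

Final exam score 60 ≥ 40: minimum met.
Weighted total:
  Reading responses 88 × 0.07 = 6.16
  Final exam 60 × 0.2 = 12
  Practicals 68.5 × 0.1 = 6.85
  Case studies 51 × 0.21 = 10.71
  Reflections 77 × 0.12 = 9.24
  Portfolio 79 × 0.08 = 6.32
  Studio work 95 × 0.1 = 9.5
  Problem sets 64 × 0.12 = 7.68
Sum = 68.46
68.46 is ≥ 68 and < 71 → D+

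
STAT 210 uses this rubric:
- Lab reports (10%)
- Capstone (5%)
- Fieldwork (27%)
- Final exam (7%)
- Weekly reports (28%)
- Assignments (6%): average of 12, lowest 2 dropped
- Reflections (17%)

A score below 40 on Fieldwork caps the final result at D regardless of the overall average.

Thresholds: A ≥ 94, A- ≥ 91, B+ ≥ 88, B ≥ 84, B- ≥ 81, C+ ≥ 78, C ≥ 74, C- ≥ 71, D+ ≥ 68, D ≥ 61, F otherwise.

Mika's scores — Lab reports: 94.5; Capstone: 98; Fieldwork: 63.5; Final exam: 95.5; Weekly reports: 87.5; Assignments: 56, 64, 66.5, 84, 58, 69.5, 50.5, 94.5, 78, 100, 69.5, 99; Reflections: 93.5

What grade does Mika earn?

B-

Assignments: drop 50.5, 56 → average of remaining 10 = 783/10 = 78.3
Fieldwork score 63.5 ≥ 40: minimum met.
Weighted total:
  Lab reports 94.5 × 0.1 = 9.45
  Capstone 98 × 0.05 = 4.9
  Fieldwork 63.5 × 0.27 = 17.145
  Final exam 95.5 × 0.07 = 6.685
  Weekly reports 87.5 × 0.28 = 24.5
  Assignments 78.3 × 0.06 = 4.698
  Reflections 93.5 × 0.17 = 15.895
Sum = 83.273
83.273 is ≥ 81 and < 84 → B-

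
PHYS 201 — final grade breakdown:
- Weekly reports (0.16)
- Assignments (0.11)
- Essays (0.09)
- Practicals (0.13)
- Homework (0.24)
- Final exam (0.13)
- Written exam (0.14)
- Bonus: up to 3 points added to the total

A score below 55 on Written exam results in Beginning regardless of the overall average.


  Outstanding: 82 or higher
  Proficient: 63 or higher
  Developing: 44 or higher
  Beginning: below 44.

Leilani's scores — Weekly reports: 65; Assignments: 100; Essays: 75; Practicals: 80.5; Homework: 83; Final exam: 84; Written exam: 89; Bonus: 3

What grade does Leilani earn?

Outstanding

Written exam score 89 ≥ 55: minimum met.
Weighted total:
  Weekly reports 65 × 0.16 = 10.4
  Assignments 100 × 0.11 = 11
  Essays 75 × 0.09 = 6.75
  Practicals 80.5 × 0.13 = 10.465
  Homework 83 × 0.24 = 19.92
  Final exam 84 × 0.13 = 10.92
  Written exam 89 × 0.14 = 12.46
Sum = 81.915
Bonus: 81.915 + 3 = 84.915
84.915 ≥ 82 → Outstanding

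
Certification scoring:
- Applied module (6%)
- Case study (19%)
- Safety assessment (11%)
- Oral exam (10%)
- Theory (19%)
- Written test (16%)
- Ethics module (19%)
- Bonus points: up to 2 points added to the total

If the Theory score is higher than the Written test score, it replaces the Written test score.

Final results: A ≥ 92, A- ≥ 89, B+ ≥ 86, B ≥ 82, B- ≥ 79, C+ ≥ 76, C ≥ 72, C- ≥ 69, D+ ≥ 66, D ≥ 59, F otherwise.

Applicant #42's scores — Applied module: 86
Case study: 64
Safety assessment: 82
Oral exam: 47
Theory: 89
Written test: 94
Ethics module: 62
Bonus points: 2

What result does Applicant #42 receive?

Theory (89) ≤ Written test (94), so Written test stays at 94.
Weighted total:
  Applied module 86 × 0.06 = 5.16
  Case study 64 × 0.19 = 12.16
  Safety assessment 82 × 0.11 = 9.02
  Oral exam 47 × 0.1 = 4.7
  Theory 89 × 0.19 = 16.91
  Written test 94 × 0.16 = 15.04
  Ethics module 62 × 0.19 = 11.78
Sum = 74.77
Bonus points: 74.77 + 2 = 76.77
76.77 is ≥ 76 and < 79 → C+

C+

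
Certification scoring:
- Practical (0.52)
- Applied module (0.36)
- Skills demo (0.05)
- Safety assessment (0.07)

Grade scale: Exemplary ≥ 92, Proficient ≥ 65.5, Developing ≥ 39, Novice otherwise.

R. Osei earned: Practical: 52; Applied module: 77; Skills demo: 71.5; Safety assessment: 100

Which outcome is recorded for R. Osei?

Weighted total:
  Practical 52 × 0.52 = 27.04
  Applied module 77 × 0.36 = 27.72
  Skills demo 71.5 × 0.05 = 3.575
  Safety assessment 100 × 0.07 = 7
Sum = 65.335
65.335 is ≥ 39 and < 65.5 → Developing

Developing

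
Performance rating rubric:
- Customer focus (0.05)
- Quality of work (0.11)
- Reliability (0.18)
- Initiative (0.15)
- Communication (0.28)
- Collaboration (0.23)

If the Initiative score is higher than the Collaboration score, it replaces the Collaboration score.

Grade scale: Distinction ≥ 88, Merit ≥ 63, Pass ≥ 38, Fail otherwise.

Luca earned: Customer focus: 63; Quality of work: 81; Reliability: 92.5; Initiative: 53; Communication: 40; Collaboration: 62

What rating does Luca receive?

Initiative (53) ≤ Collaboration (62), so Collaboration stays at 62.
Weighted total:
  Customer focus 63 × 0.05 = 3.15
  Quality of work 81 × 0.11 = 8.91
  Reliability 92.5 × 0.18 = 16.65
  Initiative 53 × 0.15 = 7.95
  Communication 40 × 0.28 = 11.2
  Collaboration 62 × 0.23 = 14.26
Sum = 62.12
62.12 is ≥ 38 and < 63 → Pass

Pass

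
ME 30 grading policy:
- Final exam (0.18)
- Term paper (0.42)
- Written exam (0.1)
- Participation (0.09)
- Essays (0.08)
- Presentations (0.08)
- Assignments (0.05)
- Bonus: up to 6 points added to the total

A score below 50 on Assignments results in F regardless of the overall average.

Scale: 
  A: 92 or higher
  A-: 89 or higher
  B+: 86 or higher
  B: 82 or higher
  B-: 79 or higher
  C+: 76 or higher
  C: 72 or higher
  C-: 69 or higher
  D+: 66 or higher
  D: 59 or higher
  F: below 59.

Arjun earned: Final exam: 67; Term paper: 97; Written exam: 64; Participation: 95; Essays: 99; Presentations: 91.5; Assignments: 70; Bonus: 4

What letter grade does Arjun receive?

Assignments score 70 ≥ 50: minimum met.
Weighted total:
  Final exam 67 × 0.18 = 12.06
  Term paper 97 × 0.42 = 40.74
  Written exam 64 × 0.1 = 6.4
  Participation 95 × 0.09 = 8.55
  Essays 99 × 0.08 = 7.92
  Presentations 91.5 × 0.08 = 7.32
  Assignments 70 × 0.05 = 3.5
Sum = 86.49
Bonus: 86.49 + 4 = 90.49
90.49 is ≥ 89 and < 92 → A-

A-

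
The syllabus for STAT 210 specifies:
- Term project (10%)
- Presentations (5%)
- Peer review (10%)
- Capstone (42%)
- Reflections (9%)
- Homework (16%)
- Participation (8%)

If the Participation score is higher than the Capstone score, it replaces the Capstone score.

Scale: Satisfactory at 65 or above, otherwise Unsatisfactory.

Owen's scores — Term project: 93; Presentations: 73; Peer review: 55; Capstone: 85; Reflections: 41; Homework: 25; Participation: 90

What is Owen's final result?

Satisfactory

Participation (90) > Capstone (85), so Capstone counts as 90.
Weighted total:
  Term project 93 × 0.1 = 9.3
  Presentations 73 × 0.05 = 3.65
  Peer review 55 × 0.1 = 5.5
  Capstone 90 × 0.42 = 37.8
  Reflections 41 × 0.09 = 3.69
  Homework 25 × 0.16 = 4
  Participation 90 × 0.08 = 7.2
Sum = 71.14
71.14 ≥ 65 → Satisfactory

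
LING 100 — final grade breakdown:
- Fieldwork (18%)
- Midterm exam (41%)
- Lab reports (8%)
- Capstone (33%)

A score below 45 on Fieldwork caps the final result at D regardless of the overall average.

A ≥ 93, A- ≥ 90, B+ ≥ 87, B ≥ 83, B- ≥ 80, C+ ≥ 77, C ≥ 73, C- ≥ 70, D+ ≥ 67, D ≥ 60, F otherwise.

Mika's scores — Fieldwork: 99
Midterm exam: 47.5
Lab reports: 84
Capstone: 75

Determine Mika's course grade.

Fieldwork score 99 ≥ 45: minimum met.
Weighted total:
  Fieldwork 99 × 0.18 = 17.82
  Midterm exam 47.5 × 0.41 = 19.475
  Lab reports 84 × 0.08 = 6.72
  Capstone 75 × 0.33 = 24.75
Sum = 68.765
68.765 is ≥ 67 and < 70 → D+

D+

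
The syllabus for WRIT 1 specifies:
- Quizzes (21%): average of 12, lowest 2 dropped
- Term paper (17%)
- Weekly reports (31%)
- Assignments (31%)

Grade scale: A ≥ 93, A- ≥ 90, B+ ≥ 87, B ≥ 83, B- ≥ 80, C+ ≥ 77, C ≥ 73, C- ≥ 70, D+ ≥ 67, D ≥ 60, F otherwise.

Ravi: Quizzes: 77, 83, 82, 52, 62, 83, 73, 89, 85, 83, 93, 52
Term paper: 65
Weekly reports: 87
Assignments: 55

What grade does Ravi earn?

Quizzes: drop 52, 52 → average of remaining 10 = 810/10 = 81
Weighted total:
  Quizzes 81 × 0.21 = 17.01
  Term paper 65 × 0.17 = 11.05
  Weekly reports 87 × 0.31 = 26.97
  Assignments 55 × 0.31 = 17.05
Sum = 72.08
72.08 is ≥ 70 and < 73 → C-

C-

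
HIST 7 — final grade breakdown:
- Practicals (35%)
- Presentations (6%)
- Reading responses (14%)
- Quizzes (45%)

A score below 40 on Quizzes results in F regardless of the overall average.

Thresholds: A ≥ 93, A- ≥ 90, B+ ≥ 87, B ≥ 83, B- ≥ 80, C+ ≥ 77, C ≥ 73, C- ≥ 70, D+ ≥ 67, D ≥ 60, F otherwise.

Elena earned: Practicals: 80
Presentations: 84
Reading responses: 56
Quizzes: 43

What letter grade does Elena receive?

D

Quizzes score 43 ≥ 40: minimum met.
Weighted total:
  Practicals 80 × 0.35 = 28
  Presentations 84 × 0.06 = 5.04
  Reading responses 56 × 0.14 = 7.84
  Quizzes 43 × 0.45 = 19.35
Sum = 60.23
60.23 is ≥ 60 and < 67 → D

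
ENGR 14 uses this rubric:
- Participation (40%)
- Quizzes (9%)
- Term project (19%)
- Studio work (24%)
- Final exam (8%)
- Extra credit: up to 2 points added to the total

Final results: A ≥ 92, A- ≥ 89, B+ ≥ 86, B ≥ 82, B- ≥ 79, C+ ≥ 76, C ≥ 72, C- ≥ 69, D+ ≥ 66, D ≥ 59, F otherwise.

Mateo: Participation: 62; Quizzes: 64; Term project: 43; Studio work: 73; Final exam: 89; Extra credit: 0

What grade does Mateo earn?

Weighted total:
  Participation 62 × 0.4 = 24.8
  Quizzes 64 × 0.09 = 5.76
  Term project 43 × 0.19 = 8.17
  Studio work 73 × 0.24 = 17.52
  Final exam 89 × 0.08 = 7.12
Sum = 63.37
Extra credit: 63.37 + 0 = 63.37
63.37 is ≥ 59 and < 66 → D

D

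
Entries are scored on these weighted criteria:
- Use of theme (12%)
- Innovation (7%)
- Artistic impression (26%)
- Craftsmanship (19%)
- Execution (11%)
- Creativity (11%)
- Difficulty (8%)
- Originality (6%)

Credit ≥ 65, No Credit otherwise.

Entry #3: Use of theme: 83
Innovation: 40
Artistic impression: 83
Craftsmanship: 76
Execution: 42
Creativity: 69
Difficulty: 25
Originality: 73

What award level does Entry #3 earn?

Weighted total:
  Use of theme 83 × 0.12 = 9.96
  Innovation 40 × 0.07 = 2.8
  Artistic impression 83 × 0.26 = 21.58
  Craftsmanship 76 × 0.19 = 14.44
  Execution 42 × 0.11 = 4.62
  Creativity 69 × 0.11 = 7.59
  Difficulty 25 × 0.08 = 2
  Originality 73 × 0.06 = 4.38
Sum = 67.37
67.37 ≥ 65 → Credit

Credit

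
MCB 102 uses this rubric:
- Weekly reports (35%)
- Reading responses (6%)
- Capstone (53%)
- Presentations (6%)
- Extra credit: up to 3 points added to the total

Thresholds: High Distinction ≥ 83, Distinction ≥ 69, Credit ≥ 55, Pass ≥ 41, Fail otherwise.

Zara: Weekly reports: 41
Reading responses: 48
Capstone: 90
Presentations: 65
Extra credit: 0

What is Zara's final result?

Credit

Weighted total:
  Weekly reports 41 × 0.35 = 14.35
  Reading responses 48 × 0.06 = 2.88
  Capstone 90 × 0.53 = 47.7
  Presentations 65 × 0.06 = 3.9
Sum = 68.83
Extra credit: 68.83 + 0 = 68.83
68.83 is ≥ 55 and < 69 → Credit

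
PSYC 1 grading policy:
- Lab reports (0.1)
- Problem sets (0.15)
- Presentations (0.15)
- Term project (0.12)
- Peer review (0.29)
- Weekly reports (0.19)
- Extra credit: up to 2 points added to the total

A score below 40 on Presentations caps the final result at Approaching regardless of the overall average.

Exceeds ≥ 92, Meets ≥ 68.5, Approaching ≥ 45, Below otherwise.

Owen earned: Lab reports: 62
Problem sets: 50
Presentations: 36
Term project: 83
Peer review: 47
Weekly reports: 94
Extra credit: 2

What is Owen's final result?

Approaching

Presentations score 36 < 40: minimum not met.
Weighted total:
  Lab reports 62 × 0.1 = 6.2
  Problem sets 50 × 0.15 = 7.5
  Presentations 36 × 0.15 = 5.4
  Term project 83 × 0.12 = 9.96
  Peer review 47 × 0.29 = 13.63
  Weekly reports 94 × 0.19 = 17.86
Sum = 60.55
Extra credit: 60.55 + 2 = 62.55
62.55 would be Approaching; cap at Approaching applies → Approaching.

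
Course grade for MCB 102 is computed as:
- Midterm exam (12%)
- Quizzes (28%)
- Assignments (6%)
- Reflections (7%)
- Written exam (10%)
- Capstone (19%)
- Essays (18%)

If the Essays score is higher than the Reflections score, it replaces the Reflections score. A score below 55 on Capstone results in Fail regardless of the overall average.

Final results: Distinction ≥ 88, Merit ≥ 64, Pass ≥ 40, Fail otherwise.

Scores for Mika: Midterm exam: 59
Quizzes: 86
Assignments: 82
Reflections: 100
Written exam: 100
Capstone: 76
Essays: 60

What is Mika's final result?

Merit

Essays (60) ≤ Reflections (100), so Reflections stays at 100.
Capstone score 76 ≥ 55: minimum met.
Weighted total:
  Midterm exam 59 × 0.12 = 7.08
  Quizzes 86 × 0.28 = 24.08
  Assignments 82 × 0.06 = 4.92
  Reflections 100 × 0.07 = 7
  Written exam 100 × 0.1 = 10
  Capstone 76 × 0.19 = 14.44
  Essays 60 × 0.18 = 10.8
Sum = 78.32
78.32 is ≥ 64 and < 88 → Merit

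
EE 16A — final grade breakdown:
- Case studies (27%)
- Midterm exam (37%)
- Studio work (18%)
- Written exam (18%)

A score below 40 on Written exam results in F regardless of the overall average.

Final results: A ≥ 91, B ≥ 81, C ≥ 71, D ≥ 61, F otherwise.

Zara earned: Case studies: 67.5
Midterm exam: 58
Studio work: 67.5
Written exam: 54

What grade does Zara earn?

D

Written exam score 54 ≥ 40: minimum met.
Weighted total:
  Case studies 67.5 × 0.27 = 18.225
  Midterm exam 58 × 0.37 = 21.46
  Studio work 67.5 × 0.18 = 12.15
  Written exam 54 × 0.18 = 9.72
Sum = 61.555
61.555 is ≥ 61 and < 71 → D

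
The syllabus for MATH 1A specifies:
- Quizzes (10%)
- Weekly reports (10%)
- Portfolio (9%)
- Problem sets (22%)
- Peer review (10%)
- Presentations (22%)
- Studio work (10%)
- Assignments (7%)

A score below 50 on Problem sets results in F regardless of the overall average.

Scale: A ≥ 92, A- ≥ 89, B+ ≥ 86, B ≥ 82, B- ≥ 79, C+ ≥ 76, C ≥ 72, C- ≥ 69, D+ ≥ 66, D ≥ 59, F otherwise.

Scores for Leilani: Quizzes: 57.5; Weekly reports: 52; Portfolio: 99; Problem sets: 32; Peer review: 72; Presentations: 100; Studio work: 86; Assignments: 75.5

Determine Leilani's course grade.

F

Problem sets score 32 < 50: minimum not met.
Weighted total:
  Quizzes 57.5 × 0.1 = 5.75
  Weekly reports 52 × 0.1 = 5.2
  Portfolio 99 × 0.09 = 8.91
  Problem sets 32 × 0.22 = 7.04
  Peer review 72 × 0.1 = 7.2
  Presentations 100 × 0.22 = 22
  Studio work 86 × 0.1 = 8.6
  Assignments 75.5 × 0.07 = 5.285
Sum = 69.985
Because the Problem sets minimum was not met, the result is F.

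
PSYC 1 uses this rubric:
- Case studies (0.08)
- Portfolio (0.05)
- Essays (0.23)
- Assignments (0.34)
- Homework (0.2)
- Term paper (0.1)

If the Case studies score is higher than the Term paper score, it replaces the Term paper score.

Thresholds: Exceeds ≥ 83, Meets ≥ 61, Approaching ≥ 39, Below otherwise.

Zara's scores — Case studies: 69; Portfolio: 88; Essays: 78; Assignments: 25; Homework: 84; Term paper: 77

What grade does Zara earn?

Case studies (69) ≤ Term paper (77), so Term paper stays at 77.
Weighted total:
  Case studies 69 × 0.08 = 5.52
  Portfolio 88 × 0.05 = 4.4
  Essays 78 × 0.23 = 17.94
  Assignments 25 × 0.34 = 8.5
  Homework 84 × 0.2 = 16.8
  Term paper 77 × 0.1 = 7.7
Sum = 60.86
60.86 is ≥ 39 and < 61 → Approaching

Approaching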